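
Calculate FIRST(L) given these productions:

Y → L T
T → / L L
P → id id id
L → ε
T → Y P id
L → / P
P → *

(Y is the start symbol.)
To compute FIRST(L), examine every production with L on the left-hand side, reading each right-hand side left to right until a non-nullable symbol is reached.

From L → ε:
  - ε-production, so ε ∈ FIRST(L)
From L → / P:
  - '/' is a terminal: add '/' and stop

Collecting: FIRST(L) = { '/', ε }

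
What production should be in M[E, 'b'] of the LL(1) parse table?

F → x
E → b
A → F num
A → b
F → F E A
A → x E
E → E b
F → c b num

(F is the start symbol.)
E → b, E → E b

To find M[E, 'b'], we find productions for E where 'b' is in the predict set (PREDICT(N → α) = (FIRST(α) \ {ε}) ∪ (FOLLOW(N) if α ⇒* ε)).

Relevant sets:
  FIRST(E) = { 'b' }

E → b: PREDICT = { 'b' }
  'b' is in predict set, so this production goes in M[E, 'b']
E → E b: PREDICT = { 'b' }
  'b' is in predict set, so this production goes in M[E, 'b']

M[E, 'b'] = E → b, E → E b  (a multiply-defined cell — the grammar is not LL(1))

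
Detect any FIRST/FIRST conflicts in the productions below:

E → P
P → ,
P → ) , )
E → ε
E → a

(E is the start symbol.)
A FIRST/FIRST conflict occurs when two productions N → α and N → β for the same non-terminal have FIRST(α) ∩ FIRST(β) ≠ ∅ (with ε ∈ FIRST of a nullable right-hand side, so two nullable alternatives also conflict).

FIRST sets of the non-terminals at (or reachable through a nullable prefix from) the front of some alternative:
  FIRST(P) = { ')', ',' }

Productions for E:
  E → P: FIRST = { ')', ',' }
  E → ε: FIRST = { ε }
  E → a: FIRST = { 'a' }
Productions for P:
  P → ,: FIRST = { ',' }
  P → ) , ): FIRST = { ')' }

All alternatives of each non-terminal have pairwise disjoint FIRST sets.

Answer: No FIRST/FIRST conflicts.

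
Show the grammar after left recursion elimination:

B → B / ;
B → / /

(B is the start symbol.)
B is directly left-recursive. The standard transformation for
  A → A α₁ | ... | A α_m | β₁ | ... | β_n
is
  A  → β₁ A' | ... | β_n A'
  A' → α₁ A' | ... | α_m A' | ε

B → / / becomes B → / / B'
B → B / ; becomes B' → / ; B'
Add B' → ε

Resulting grammar:
B → / / B'
B' → / ; B'
B' → ε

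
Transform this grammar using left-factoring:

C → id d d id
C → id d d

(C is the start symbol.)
C → id d d C'
C' → id
C' → ε

Left-factoring transforms A → αβ₁ | αβ₂ into A → αA' and A' → β₁ | β₂
(α is the longest common prefix among the alternatives). Repeat until
no nonterminal has two alternatives with a common prefix.

Round 1: C has alternatives sharing prefix 'id d d'. Introduce C': C → id d d C'
  Add: C' → id
  Add: C' → ε

No remaining common prefixes — done.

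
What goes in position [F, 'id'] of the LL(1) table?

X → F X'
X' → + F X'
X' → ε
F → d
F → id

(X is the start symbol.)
To find M[F, 'id'], we find productions for F where 'id' is in the predict set (PREDICT(N → α) = (FIRST(α) \ {ε}) ∪ (FOLLOW(N) if α ⇒* ε)).

F → d: PREDICT = { 'd' }
F → id: PREDICT = { 'id' }
  'id' is in predict set, so this production goes in M[F, 'id']

M[F, 'id'] = F → id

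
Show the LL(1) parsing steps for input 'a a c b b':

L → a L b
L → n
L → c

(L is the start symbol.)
LL(1) parsing maintains a stack (initially the start symbol over $) and the input. At each step: if the stack top is a terminal, match it against the current input token; if it is a non-terminal N, replace it with the RHS of M[N, lookahead] (the unique production whose predict set contains the lookahead).

Stack is shown with the top on the left.

Stack      Input        Action
------------------------------
L $        a a c b b $  output L → a L b
a L b $    a a c b b $  match 'a'
L b $      a c b b $    output L → a L b
a L b b $  a c b b $    match 'a'
L b b $    c b b $      output L → c
c b b $    c b b $      match 'c'
b b $      b b $        match 'b'
b $        b $          match 'b'
$          $            accept

The string is accepted.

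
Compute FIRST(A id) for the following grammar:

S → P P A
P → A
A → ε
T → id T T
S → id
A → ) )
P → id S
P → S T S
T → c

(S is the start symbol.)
{ ')', 'id' }

FIRST sets of the non-terminals involved (from the grammar, by fixed-point iteration):
  FIRST(A) = { ')', ε }

To compute FIRST(A id), process the symbols left to right:
Symbol A is a non-terminal. Add FIRST(A) \ {ε} = { ')' }
A is nullable (ε ∈ FIRST(A)), continue to the next symbol.
Symbol id is a terminal. Add 'id' and stop.
FIRST(A id) = { ')', 'id' }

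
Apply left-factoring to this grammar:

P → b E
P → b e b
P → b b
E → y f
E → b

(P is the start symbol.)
Left-factoring transforms A → αβ₁ | αβ₂ into A → αA' and A' → β₁ | β₂
(α is the longest common prefix among the alternatives). Repeat until
no nonterminal has two alternatives with a common prefix.

Round 1: P has alternatives sharing prefix 'b'. Introduce P': P → b P'
  Add: P' → E
  Add: P' → e b
  Add: P' → b

No remaining common prefixes — done.

Resulting grammar:
P → b P'
P' → E
P' → e b
P' → b
E → y f
E → b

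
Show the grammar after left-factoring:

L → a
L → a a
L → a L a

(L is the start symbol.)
L → a L'
L' → ε
L' → a
L' → L a

Left-factoring transforms A → αβ₁ | αβ₂ into A → αA' and A' → β₁ | β₂
(α is the longest common prefix among the alternatives). Repeat until
no nonterminal has two alternatives with a common prefix.

Round 1: L has alternatives sharing prefix 'a'. Introduce L': L → a L'
  Add: L' → ε
  Add: L' → a
  Add: L' → L a

No remaining common prefixes — done.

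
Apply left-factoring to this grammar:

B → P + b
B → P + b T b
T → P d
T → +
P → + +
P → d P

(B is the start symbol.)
B → P + b B'
B' → ε
B' → T b
T → P d
T → +
P → + +
P → d P

Left-factoring transforms A → αβ₁ | αβ₂ into A → αA' and A' → β₁ | β₂
(α is the longest common prefix among the alternatives). Repeat until
no nonterminal has two alternatives with a common prefix.

Round 1: B has alternatives sharing prefix 'P + b'. Introduce B': B → P + b B'
  Add: B' → ε
  Add: B' → T b

No remaining common prefixes — done.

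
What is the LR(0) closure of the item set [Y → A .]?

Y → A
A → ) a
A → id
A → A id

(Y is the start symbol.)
{ [Y → A .] }

Start with: [Y → A .]
The dot is at the end, so nothing is added.

CLOSURE = { [Y → A .] }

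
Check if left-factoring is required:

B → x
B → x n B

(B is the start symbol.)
Left-factoring is needed when two productions for the same non-terminal
share a common prefix on the right-hand side.

Productions for B:
  B → x
  B → x n B

Found common prefix 'x' in productions for B

Answer: Yes, B has productions with common prefix 'x'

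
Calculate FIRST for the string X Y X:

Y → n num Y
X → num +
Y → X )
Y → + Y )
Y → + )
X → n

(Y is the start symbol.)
FIRST sets of the non-terminals involved (from the grammar, by fixed-point iteration):
  FIRST(X) = { 'n', 'num' }

To compute FIRST(X Y X), process the symbols left to right:
Symbol X is a non-terminal. Add FIRST(X) \ {ε} = { 'n', 'num' }
X is not nullable (ε ∉ FIRST(X)), so stop here.
FIRST(X Y X) = { 'n', 'num' }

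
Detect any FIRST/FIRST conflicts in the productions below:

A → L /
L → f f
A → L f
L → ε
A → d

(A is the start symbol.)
FIRST sets of the non-terminals at (or reachable through a nullable prefix from) the front of some alternative:
  FIRST(L) = { 'f', ε }

Productions for A:
  A → L /: FIRST = { '/', 'f' }
  A → L f: FIRST = { 'f' }
  A → d: FIRST = { 'd' }
Productions for L:
  L → f f: FIRST = { 'f' }
  L → ε: FIRST = { ε }

Conflict for A: A → L / and A → L f
  Overlap: { 'f' }

Answer: Yes. A → L '/' / A → L f on { 'f' }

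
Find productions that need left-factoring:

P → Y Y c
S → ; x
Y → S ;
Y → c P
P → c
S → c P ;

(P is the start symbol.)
No, left-factoring is not needed

Left-factoring is needed when two productions for the same non-terminal
share a common prefix on the right-hand side.

Productions for P:
  P → Y Y c
  P → c
Productions for S:
  S → ; x
  S → c P ;
Productions for Y:
  Y → S ;
  Y → c P

No common prefixes found.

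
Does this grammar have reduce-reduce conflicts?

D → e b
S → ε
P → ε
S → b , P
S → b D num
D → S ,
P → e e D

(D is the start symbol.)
No reduce-reduce conflicts

Augment with D' → D and build the canonical LR(0) collection (I0 = CLOSURE({[D' → . D]}), then GOTO on every symbol after a dot until no new states appear). It has 14 states:
  I0: { [D → . S ,], [D → . e b], [D' → . D], [S → . b , P], [S → . b D num], [S → .] }  — shift, reduce
  I1: { [D' → D .] }  — accept
  I2: { [D → S . ,] }  — shift
  I3: { [D → . S ,], [D → . e b], [S → . b , P], [S → . b D num], [S → .], [S → b . , P], [S → b . D num] }  — shift, reduce
  I4: { [D → e . b] }  — shift
  I5: { [D → e b .] }  — reduce
  I6: { [P → . e e D], [P → .], [S → b , . P] }  — shift, reduce
  I7: { [S → b D . num] }  — shift
  I8: { [S → b D num .] }  — reduce
  I9: { [S → b , P .] }  — reduce
  I10: { [P → e . e D] }  — shift
  I11: { [D → . S ,], [D → . e b], [P → e e . D], [S → . b , P], [S → . b D num], [S → .] }  — shift, reduce
  I12: { [P → e e D .] }  — reduce
  I13: { [D → S , .] }  — reduce

No state contains more than one complete item.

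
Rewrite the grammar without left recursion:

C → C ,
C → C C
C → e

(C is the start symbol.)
C → e C'
C' → , C'
C' → C C'
C' → ε

C is directly left-recursive. The standard transformation for
  A → A α₁ | ... | A α_m | β₁ | ... | β_n
is
  A  → β₁ A' | ... | β_n A'
  A' → α₁ A' | ... | α_m A' | ε

C → e becomes C → e C'
C → C , becomes C' → , C'
C → C C becomes C' → C C'
Add C' → ε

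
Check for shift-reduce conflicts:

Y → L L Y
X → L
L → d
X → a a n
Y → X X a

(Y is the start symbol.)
Yes — I1: [X → L .] vs [L → . d]

A shift-reduce conflict occurs when an LR(0) state has both:
  - a complete (reduce) item [A → α .] (dot at the end), and
  - a shift item [B → β . c γ] (dot before a terminal).

Augment with Y' → Y and build the canonical LR(0) collection (I0 = CLOSURE({[Y' → . Y]}), then GOTO on every symbol after a dot until no new states appear). It has 13 states:
  I0: { [L → . d], [X → . L], [X → . a a n], [Y → . L L Y], [Y → . X X a], [Y' → . Y] }  — shift
  I1: { [L → . d], [X → L .], [Y → L . L Y] }  — shift, reduce
  I2: { [L → . d], [X → . L], [X → . a a n], [Y → X . X a] }  — shift
  I3: { [Y' → Y .] }  — accept
  I4: { [X → a . a n] }  — shift
  I5: { [L → d .] }  — reduce
  I6: { [X → a a . n] }  — shift
  I7: { [X → a a n .] }  — reduce
  I8: { [X → L .] }  — reduce
  I9: { [Y → X X . a] }  — shift
  I10: { [Y → X X a .] }  — reduce
  I11: { [L → . d], [X → . L], [X → . a a n], [Y → . L L Y], [Y → . X X a], [Y → L L . Y] }  — shift
  I12: { [Y → L L Y .] }  — reduce

I1 contains reduce item [X → L .] and shift item [L → . d] — shift-reduce conflict.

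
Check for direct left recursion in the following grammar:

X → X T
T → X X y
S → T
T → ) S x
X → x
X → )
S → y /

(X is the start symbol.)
Yes, X is left-recursive

X → X T: LEFT RECURSIVE (starts with X)
T → X X y: starts with X
S → T: starts with T
T → ) S x: starts with ')'
X → x: starts with x
X → ): starts with ')'
S → y /: starts with y

The grammar has direct left recursion on: X.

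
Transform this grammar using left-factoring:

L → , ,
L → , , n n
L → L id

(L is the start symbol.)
L → , , L'
L' → ε
L' → n n
L → L id

Left-factoring transforms A → αβ₁ | αβ₂ into A → αA' and A' → β₁ | β₂
(α is the longest common prefix among the alternatives). Repeat until
no nonterminal has two alternatives with a common prefix.

Round 1: L has alternatives sharing prefix ', ,'. Introduce L': L → , , L'
  Add: L' → ε
  Add: L' → n n

No remaining common prefixes — done.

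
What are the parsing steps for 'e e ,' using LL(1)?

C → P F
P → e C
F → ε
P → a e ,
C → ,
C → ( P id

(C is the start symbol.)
LL(1) parsing maintains a stack (initially the start symbol over $) and the input. At each step: if the stack top is a terminal, match it against the current input token; if it is a non-terminal N, replace it with the RHS of M[N, lookahead] (the unique production whose predict set contains the lookahead).

Stack is shown with the top on the left.

Stack      Input    Action
--------------------------
C $        e e , $  output C → P F
P F $      e e , $  output P → e C
e C F $    e e , $  match 'e'
C F $      e , $    output C → P F
P F F $    e , $    output P → e C
e C F F $  e , $    match 'e'
C F F $    , $      output C → ,
, F F $    , $      match ','
F F $      $        output F → ε
F $        $        output F → ε
$          $        accept

The string is accepted.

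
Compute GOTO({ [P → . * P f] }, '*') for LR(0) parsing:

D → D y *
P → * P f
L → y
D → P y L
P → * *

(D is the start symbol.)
{ [P → * . P f], [P → . * *], [P → . * P f] }

GOTO(I, '*') = CLOSURE({ [A → αX.β] : [A → α.Xβ] ∈ I, X = '*' })

Items with dot before '*', with the dot advanced:
  [P → . * P f] → [P → * . P f]
Closure of the advanced items:
  [P → * . P f] has the dot before P: add [P → . * P f], [P → . * *]

GOTO = { [P → * . P f], [P → . * *], [P → . * P f] }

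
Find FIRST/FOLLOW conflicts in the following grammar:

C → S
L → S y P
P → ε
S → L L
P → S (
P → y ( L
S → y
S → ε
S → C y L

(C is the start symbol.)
Yes. P → S '(' with FOLLOW(P) on { '(', 'y' }; P → y '(' L with FOLLOW(P) on { 'y' }; S → L L with FOLLOW(S) on { 'y' }; S → y with FOLLOW(S) on { 'y' }; S → C y L with FOLLOW(S) on { 'y' }

A FIRST/FOLLOW conflict occurs when a non-terminal N has a nullable alternative N → β (β ⇒* ε) and another alternative N → α with FIRST(α) ∩ FOLLOW(N) ≠ ∅: on such a lookahead the parser cannot decide between expanding α and letting N vanish via β.

Nullable non-terminals: C, P, S.
FIRST sets used below: FIRST(S) = { 'y', ε }, FIRST(L) = { 'y' }, FIRST(C) = { 'y', ε }
C has a nullable alternative but only one production, so nothing to check.

P: nullable alternative(s) P → ε; FOLLOW(P) = { $, '(', 'y' }
  P → ε: FIRST \ {ε} = { } — this is the only nullable alternative, skip
  P → S (: FIRST \ {ε} = { '(', 'y' } — overlaps FOLLOW(P) on { '(', 'y' }: CONFLICT
  P → y ( L: FIRST \ {ε} = { 'y' } — overlaps FOLLOW(P) on { 'y' }: CONFLICT

S: nullable alternative(s) S → ε; FOLLOW(S) = { $, '(', 'y' }
  S → L L: FIRST \ {ε} = { 'y' } — overlaps FOLLOW(S) on { 'y' }: CONFLICT
  S → y: FIRST \ {ε} = { 'y' } — overlaps FOLLOW(S) on { 'y' }: CONFLICT
  S → ε: FIRST \ {ε} = { } — this is the only nullable alternative, skip
  S → C y L: FIRST \ {ε} = { 'y' } — overlaps FOLLOW(S) on { 'y' }: CONFLICT

L has no nullable alternative, so no FIRST/FOLLOW check is needed there.

So the grammar has 5 FIRST/FOLLOW conflicts (marked CONFLICT above).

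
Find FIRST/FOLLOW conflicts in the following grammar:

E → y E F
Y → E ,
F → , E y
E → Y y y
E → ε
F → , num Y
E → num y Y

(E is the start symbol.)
Nullable non-terminals: E.
FIRST sets used below: FIRST(Y) = { ',', 'num', 'y' }

E: nullable alternative(s) E → ε; FOLLOW(E) = { $, ',', 'y' }
  E → y E F: FIRST \ {ε} = { 'y' } — overlaps FOLLOW(E) on { 'y' }: CONFLICT
  E → Y y y: FIRST \ {ε} = { ',', 'num', 'y' } — overlaps FOLLOW(E) on { ',', 'y' }: CONFLICT
  E → ε: FIRST \ {ε} = { } — this is the only nullable alternative, skip
  E → num y Y: FIRST \ {ε} = { 'num' } — disjoint from FOLLOW(E)

F, Y have no nullable alternative, so no FIRST/FOLLOW check is needed there.

So the grammar has 2 FIRST/FOLLOW conflicts (marked CONFLICT above).

Answer: Yes. E → y E F with FOLLOW(E) on { 'y' }; E → Y y y with FOLLOW(E) on { ',', 'y' }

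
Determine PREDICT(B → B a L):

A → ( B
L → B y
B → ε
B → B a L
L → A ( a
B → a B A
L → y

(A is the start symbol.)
{ 'a' }

PREDICT(B → B a L) = (FIRST(RHS) \ {ε}) ∪ (FOLLOW(B) if ε ∈ FIRST(RHS), i.e. RHS ⇒* ε)
FIRST(B) = { 'a', ε }
FIRST(B a L) = { 'a' }
ε ∉ FIRST(B a L), so FOLLOW(B) is not added.
PREDICT(B → B a L) = { 'a' }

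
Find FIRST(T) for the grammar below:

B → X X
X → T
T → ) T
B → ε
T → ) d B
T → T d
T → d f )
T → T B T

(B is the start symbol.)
To compute FIRST(T), examine every production with T on the left-hand side, reading each right-hand side left to right until a non-nullable symbol is reached.

From T → ) T:
  - ')' is a terminal: add ')' and stop
From T → ) d B:
  - ')' is a terminal: add ')' and stop
From T → T d:
  - T is the symbol being defined: contributes nothing new
    T is not nullable, so stop
From T → d f ):
  - d is a terminal: add 'd' and stop
From T → T B T:
  - T is the symbol being defined: contributes nothing new
    T is not nullable, so stop

Collecting: FIRST(T) = { ')', 'd' }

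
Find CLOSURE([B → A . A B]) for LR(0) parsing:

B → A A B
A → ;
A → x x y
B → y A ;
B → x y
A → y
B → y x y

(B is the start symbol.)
To compute CLOSURE, for each item [A → α.Bβ] where B is a non-terminal, add [B → .γ] for all productions B → γ; repeat for the newly added items until nothing changes.

Start with: [B → A . A B]
  [B → A . A B] has the dot before A: add [A → . ;], [A → . x x y], [A → . y]
No further items can be added.

CLOSURE = { [A → . ;], [A → . x x y], [A → . y], [B → A . A B] }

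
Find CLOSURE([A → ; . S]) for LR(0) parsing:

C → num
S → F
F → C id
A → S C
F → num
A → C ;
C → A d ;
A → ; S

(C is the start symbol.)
To compute CLOSURE, for each item [A → α.Bβ] where B is a non-terminal, add [B → .γ] for all productions B → γ; repeat for the newly added items until nothing changes.

Start with: [A → ; . S]
  [A → ; . S] has the dot before S: add [S → . F]
  [S → . F] has the dot before F: add [F → . C id], [F → . num]
  [F → . C id] has the dot before C: add [C → . num], [C → . A d ;]
  [C → . A d ;] has the dot before A: add [A → . S C], [A → . C ;], [A → . ; S]
No further items can be added.

CLOSURE = { [A → . ; S], [A → . C ;], [A → . S C], [A → ; . S], [C → . A d ;], [C → . num], [F → . C id], [F → . num], [S → . F] }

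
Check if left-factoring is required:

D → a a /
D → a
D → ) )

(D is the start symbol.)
Yes, D has productions with common prefix 'a'

Left-factoring is needed when two productions for the same non-terminal
share a common prefix on the right-hand side.

Productions for D:
  D → a a /
  D → a
  D → ) )

Found common prefix 'a' in productions for D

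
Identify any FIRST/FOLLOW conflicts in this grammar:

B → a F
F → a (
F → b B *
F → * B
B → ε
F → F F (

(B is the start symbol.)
Yes. B → a F with FOLLOW(B) on { 'a' }

Nullable non-terminals: B.

B: nullable alternative(s) B → ε; FOLLOW(B) = { $, '(', '*', 'a', 'b' }
  B → a F: FIRST \ {ε} = { 'a' } — overlaps FOLLOW(B) on { 'a' }: CONFLICT
  B → ε: FIRST \ {ε} = { } — this is the only nullable alternative, skip

F has no nullable alternative, so no FIRST/FOLLOW check is needed there.

So the grammar has 1 FIRST/FOLLOW conflict (marked CONFLICT above).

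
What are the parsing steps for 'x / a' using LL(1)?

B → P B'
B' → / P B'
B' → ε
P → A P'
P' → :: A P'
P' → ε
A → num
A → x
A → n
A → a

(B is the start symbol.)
LL(1) parsing maintains a stack (initially the start symbol over $) and the input. At each step: if the stack top is a terminal, match it against the current input token; if it is a non-terminal N, replace it with the RHS of M[N, lookahead] (the unique production whose predict set contains the lookahead).

Stack is shown with the top on the left.

Stack      Input    Action
--------------------------
B $        x / a $  output B → P B'
P B' $     x / a $  output P → A P'
A P' B' $  x / a $  output A → x
x P' B' $  x / a $  match 'x'
P' B' $    / a $    output P' → ε
B' $       / a $    output B' → / P B'
/ P B' $   / a $    match '/'
P B' $     a $      output P → A P'
A P' B' $  a $      output A → a
a P' B' $  a $      match 'a'
P' B' $    $        output P' → ε
B' $       $        output B' → ε
$          $        accept

The string is accepted.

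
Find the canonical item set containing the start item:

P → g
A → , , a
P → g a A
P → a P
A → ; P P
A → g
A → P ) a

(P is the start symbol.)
First, augment the grammar with P' → P
I₀ = CLOSURE({ [P' → . P] }):
  [P' → . P] has the dot before P: add [P → . g], [P → . g a A], [P → . a P]
No further items can be added.

I₀ = { [P → . a P], [P → . g a A], [P → . g], [P' → . P] }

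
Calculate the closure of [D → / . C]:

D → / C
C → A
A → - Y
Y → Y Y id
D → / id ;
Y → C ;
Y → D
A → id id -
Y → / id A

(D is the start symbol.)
Start with: [D → / . C]
  [D → / . C] has the dot before C: add [C → . A]
  [C → . A] has the dot before A: add [A → . - Y], [A → . id id -]
No further items can be added.

CLOSURE = { [A → . - Y], [A → . id id -], [C → . A], [D → / . C] }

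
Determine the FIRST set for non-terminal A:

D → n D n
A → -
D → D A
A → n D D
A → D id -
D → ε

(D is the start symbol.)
To compute FIRST(A), examine every production with A on the left-hand side, reading each right-hand side left to right until a non-nullable symbol is reached.

FIRST sets of the other non-terminals involved (by the same procedure, iterated to a fixed point):
  FIRST(D) = { '-', 'id', 'n', ε }

From A → -:
  - '-' is a terminal: add '-' and stop
From A → n D D:
  - n is a terminal: add 'n' and stop
From A → D id -:
  - D is a non-terminal: add FIRST(D) \ {ε} = { '-', 'id', 'n' }
    D is nullable, so continue to the next symbol
  - id is a terminal: add 'id' and stop

Collecting: FIRST(A) = { '-', 'id', 'n' }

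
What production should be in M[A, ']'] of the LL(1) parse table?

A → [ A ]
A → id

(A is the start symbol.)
To find M[A, ']'], we find productions for A where ']' is in the predict set (PREDICT(N → α) = (FIRST(α) \ {ε}) ∪ (FOLLOW(N) if α ⇒* ε)).

A → [ A ]: PREDICT = { '[' }
A → id: PREDICT = { 'id' }

M[A, ']'] is empty (no production applies)

Answer: Empty (error entry)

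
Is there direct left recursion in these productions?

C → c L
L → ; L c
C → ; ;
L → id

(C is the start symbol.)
No direct left recursion

Direct left recursion occurs when N → N α for some non-terminal N (the right-hand side begins with the left-hand side itself).

C → c L: starts with c
L → ; L c: starts with ';'
C → ; ;: starts with ';'
L → id: starts with id

No direct left recursion found.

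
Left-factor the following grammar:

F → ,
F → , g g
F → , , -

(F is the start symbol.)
F → , F'
F' → ε
F' → g g
F' → , -

Left-factoring transforms A → αβ₁ | αβ₂ into A → αA' and A' → β₁ | β₂
(α is the longest common prefix among the alternatives). Repeat until
no nonterminal has two alternatives with a common prefix.

Round 1: F has alternatives sharing prefix ','. Introduce F': F → , F'
  Add: F' → ε
  Add: F' → g g
  Add: F' → , -

No remaining common prefixes — done.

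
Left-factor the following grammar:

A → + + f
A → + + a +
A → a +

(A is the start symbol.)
A → + + A'
A' → f
A' → a +
A → a +

Left-factoring transforms A → αβ₁ | αβ₂ into A → αA' and A' → β₁ | β₂
(α is the longest common prefix among the alternatives). Repeat until
no nonterminal has two alternatives with a common prefix.

Round 1: A has alternatives sharing prefix '+ +'. Introduce A': A → + + A'
  Add: A' → f
  Add: A' → a +

No remaining common prefixes — done.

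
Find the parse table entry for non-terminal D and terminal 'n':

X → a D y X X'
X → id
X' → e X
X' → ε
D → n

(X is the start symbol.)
D → n

To find M[D, 'n'], we find productions for D where 'n' is in the predict set (PREDICT(N → α) = (FIRST(α) \ {ε}) ∪ (FOLLOW(N) if α ⇒* ε)).

D → n: PREDICT = { 'n' }
  'n' is in predict set, so this production goes in M[D, 'n']

M[D, 'n'] = D → n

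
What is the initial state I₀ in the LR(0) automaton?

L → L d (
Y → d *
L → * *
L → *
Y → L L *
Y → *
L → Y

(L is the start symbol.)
{ [L → . * *], [L → . *], [L → . L d (], [L → . Y], [L' → . L], [Y → . *], [Y → . L L *], [Y → . d *] }

First, augment the grammar with L' → L
I₀ = CLOSURE({ [L' → . L] }):
  [L' → . L] has the dot before L: add [L → . L d (], [L → . * *], [L → . *], [L → . Y]
  [L → . Y] has the dot before Y: add [Y → . d *], [Y → . L L *], [Y → . *]
No further items can be added.

I₀ = { [L → . * *], [L → . *], [L → . L d (], [L → . Y], [L' → . L], [Y → . *], [Y → . L L *], [Y → . d *] }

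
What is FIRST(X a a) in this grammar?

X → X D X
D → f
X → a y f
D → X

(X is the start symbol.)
FIRST sets of the non-terminals involved (from the grammar, by fixed-point iteration):
  FIRST(X) = { 'a' }

To compute FIRST(X a a), process the symbols left to right:
Symbol X is a non-terminal. Add FIRST(X) \ {ε} = { 'a' }
X is not nullable (ε ∉ FIRST(X)), so stop here.
FIRST(X a a) = { 'a' }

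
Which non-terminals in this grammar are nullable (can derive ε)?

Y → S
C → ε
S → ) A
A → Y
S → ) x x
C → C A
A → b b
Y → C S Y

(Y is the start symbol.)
{ 'C' }

A non-terminal is nullable if it can derive ε (the empty string): either it has an ε-production, or it has a production whose right-hand side consists entirely of nullable non-terminals.

ε-productions: C → ε
So C is immediately nullable.
No further non-terminal can be added: every production for the remaining non-terminals contains a terminal or a non-nullable non-terminal.
Nullable = { 'C' }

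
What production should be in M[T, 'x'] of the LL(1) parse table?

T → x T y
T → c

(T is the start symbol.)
T → x T y

To find M[T, 'x'], we find productions for T where 'x' is in the predict set (PREDICT(N → α) = (FIRST(α) \ {ε}) ∪ (FOLLOW(N) if α ⇒* ε)).

T → x T y: PREDICT = { 'x' }
  'x' is in predict set, so this production goes in M[T, 'x']
T → c: PREDICT = { 'c' }

M[T, 'x'] = T → x T y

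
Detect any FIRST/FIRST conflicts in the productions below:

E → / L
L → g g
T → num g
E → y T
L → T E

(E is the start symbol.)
FIRST sets of the non-terminals at (or reachable through a nullable prefix from) the front of some alternative:
  FIRST(T) = { 'num' }

Productions for E:
  E → / L: FIRST = { '/' }
  E → y T: FIRST = { 'y' }
Productions for L:
  L → g g: FIRST = { 'g' }
  L → T E: FIRST = { 'num' }
T has only one production, so no FIRST/FIRST conflict is possible there.

All alternatives of each non-terminal have pairwise disjoint FIRST sets.

Answer: No FIRST/FIRST conflicts.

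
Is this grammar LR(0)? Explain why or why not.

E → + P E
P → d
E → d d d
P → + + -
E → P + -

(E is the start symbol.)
No. Shift-reduce conflict between [P → d .] and [E → d . d d]

A grammar is LR(0) if no state in the canonical LR(0) collection has:
  - both a shift item (dot before a terminal) and a complete item (shift-reduce conflict), or
  - two or more complete items (reduce-reduce conflict; the accept item [E' → E .] counts as a complete item here).

Augment with E' → E and build the canonical LR(0) collection (I0 = CLOSURE({[E' → . E]}), then GOTO on every symbol after a dot until no new states appear). It has 15 states:
  I0: { [E → . + P E], [E → . P + -], [E → . d d d], [E' → . E], [P → . + + -], [P → . d] }  — shift
  I1: { [E → + . P E], [P → + . + -], [P → . + + -], [P → . d] }  — shift
  I2: { [E' → E .] }  — accept
  I3: { [E → P . + -] }  — shift
  I4: { [E → d . d d], [P → d .] }  — shift, reduce
  I5: { [E → d d . d] }  — shift
  I6: { [E → d d d .] }  — reduce
  I7: { [E → P + . -] }  — shift
  I8: { [E → P + - .] }  — reduce
  I9: { [P → + + . -], [P → + . + -] }  — shift
  I10: { [E → + P . E], [E → . + P E], [E → . P + -], [E → . d d d], [P → . + + -], [P → . d] }  — shift
  I11: { [P → d .] }  — reduce
  I12: { [E → + P E .] }  — reduce
  I13: { [P → + + . -] }  — shift
  I14: { [P → + + - .] }  — reduce

Conflict in state I4:
  Shift-reduce conflict between [P → d .] and [E → d . d d]
So the grammar is NOT LR(0).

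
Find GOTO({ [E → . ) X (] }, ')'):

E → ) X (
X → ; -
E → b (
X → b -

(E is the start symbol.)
GOTO(I, ')') = CLOSURE({ [A → αX.β] : [A → α.Xβ] ∈ I, X = ')' })

Items with dot before ')', with the dot advanced:
  [E → . ) X (] → [E → ) . X (]
Closure of the advanced items:
  [E → ) . X (] has the dot before X: add [X → . ; -], [X → . b -]

GOTO = { [E → ) . X (], [X → . ; -], [X → . b -] }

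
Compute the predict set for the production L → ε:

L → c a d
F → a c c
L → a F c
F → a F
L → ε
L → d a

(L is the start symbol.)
{ $ }

PREDICT(L → ε) = (FIRST(RHS) \ {ε}) ∪ (FOLLOW(L) if ε ∈ FIRST(RHS), i.e. RHS ⇒* ε)
The right-hand side is ε (FIRST(ε) = { ε }), so the predict set is FOLLOW(L) = { $ }
PREDICT(L → ε) = { $ }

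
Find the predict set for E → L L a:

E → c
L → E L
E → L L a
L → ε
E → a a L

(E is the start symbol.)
PREDICT(E → L L a) = (FIRST(RHS) \ {ε}) ∪ (FOLLOW(E) if ε ∈ FIRST(RHS), i.e. RHS ⇒* ε)
FIRST(L) = { 'a', 'c', ε }
FIRST(L L a) = { 'a', 'c' }
ε ∉ FIRST(L L a), so FOLLOW(E) is not added.
PREDICT(E → L L a) = { 'a', 'c' }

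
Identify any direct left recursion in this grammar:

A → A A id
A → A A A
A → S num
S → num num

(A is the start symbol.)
Yes, A is left-recursive

Direct left recursion occurs when N → N α for some non-terminal N (the right-hand side begins with the left-hand side itself).

A → A A id: LEFT RECURSIVE (starts with A)
A → A A A: LEFT RECURSIVE (starts with A)
A → S num: starts with S
S → num num: starts with num

The grammar has direct left recursion on: A.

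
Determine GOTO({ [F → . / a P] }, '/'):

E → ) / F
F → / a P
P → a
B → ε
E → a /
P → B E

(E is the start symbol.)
{ [F → / . a P] }

GOTO(I, '/') = CLOSURE({ [A → αX.β] : [A → α.Xβ] ∈ I, X = '/' })

Items with dot before '/', with the dot advanced:
  [F → . / a P] → [F → / . a P]
Closure adds nothing (no advanced item has the dot before a non-terminal).

GOTO = { [F → / . a P] }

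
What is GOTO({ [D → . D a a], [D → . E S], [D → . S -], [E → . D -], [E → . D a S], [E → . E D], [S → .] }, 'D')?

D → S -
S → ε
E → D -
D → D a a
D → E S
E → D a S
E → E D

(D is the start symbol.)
{ [D → D . a a], [E → D . -], [E → D . a S] }

GOTO(I, 'D') = CLOSURE({ [A → αX.β] : [A → α.Xβ] ∈ I, X = 'D' })

Items with dot before 'D', with the dot advanced:
  [D → . D a a] → [D → D . a a]
  [E → . D -] → [E → D . -]
  [E → . D a S] → [E → D . a S]
Closure adds nothing (no advanced item has the dot before a non-terminal).

GOTO = { [D → D . a a], [E → D . -], [E → D . a S] }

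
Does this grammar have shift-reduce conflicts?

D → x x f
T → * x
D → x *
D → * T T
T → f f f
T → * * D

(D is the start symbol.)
Augment with D' → D and build the canonical LR(0) collection (I0 = CLOSURE({[D' → . D]}), then GOTO on every symbol after a dot until no new states appear). It has 16 states:
  I0: { [D → . * T T], [D → . x *], [D → . x x f], [D' → . D] }  — shift
  I1: { [D → * . T T], [T → . * * D], [T → . * x], [T → . f f f] }  — shift
  I2: { [D' → D .] }  — accept
  I3: { [D → x . *], [D → x . x f] }  — shift
  I4: { [D → x * .] }  — reduce
  I5: { [D → x x . f] }  — shift
  I6: { [D → x x f .] }  — reduce
  I7: { [T → * . * D], [T → * . x] }  — shift
  I8: { [D → * T . T], [T → . * * D], [T → . * x], [T → . f f f] }  — shift
  I9: { [T → f . f f] }  — shift
  I10: { [T → f f . f] }  — shift
  I11: { [T → f f f .] }  — reduce
  I12: { [D → * T T .] }  — reduce
  I13: { [D → . * T T], [D → . x *], [D → . x x f], [T → * * . D] }  — shift
  I14: { [T → * x .] }  — reduce
  I15: { [T → * * D .] }  — reduce

No state contains both a complete item and a shift item.

Answer: No shift-reduce conflicts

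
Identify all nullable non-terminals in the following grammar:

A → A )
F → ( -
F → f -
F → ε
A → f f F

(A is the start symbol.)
{ 'F' }

A non-terminal is nullable if it can derive ε (the empty string): either it has an ε-production, or it has a production whose right-hand side consists entirely of nullable non-terminals.

ε-productions: F → ε
So F is immediately nullable.
No further non-terminal can be added: every production for the remaining non-terminals contains a terminal or a non-nullable non-terminal.
Nullable = { 'F' }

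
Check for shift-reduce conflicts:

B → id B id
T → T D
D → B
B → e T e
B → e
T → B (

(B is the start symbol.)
Yes — I2: [B → e .] vs [B → . e]; I10: [B → e .] vs [B → . e]

A shift-reduce conflict occurs when an LR(0) state has both:
  - a complete (reduce) item [A → α .] (dot at the end), and
  - a shift item [B → β . c γ] (dot before a terminal).

Augment with B' → B and build the canonical LR(0) collection (I0 = CLOSURE({[B' → . B]}), then GOTO on every symbol after a dot until no new states appear). It has 12 states:
  I0: { [B → . e T e], [B → . e], [B → . id B id], [B' → . B] }  — shift
  I1: { [B' → B .] }  — accept
  I2: { [B → . e T e], [B → . e], [B → . id B id], [B → e . T e], [B → e .], [T → . B (], [T → . T D] }  — shift, reduce
  I3: { [B → . e T e], [B → . e], [B → . id B id], [B → id . B id] }  — shift
  I4: { [B → id B . id] }  — shift
  I5: { [B → id B id .] }  — reduce
  I6: { [T → B . (] }  — shift
  I7: { [B → . e T e], [B → . e], [B → . id B id], [B → e T . e], [D → . B], [T → T . D] }  — shift
  I8: { [D → B .] }  — reduce
  I9: { [T → T D .] }  — reduce
  I10: { [B → . e T e], [B → . e], [B → . id B id], [B → e . T e], [B → e .], [B → e T e .], [T → . B (], [T → . T D] }  — shift, 2 reduces
  I11: { [T → B ( .] }  — reduce

I2 contains reduce item [B → e .] and shift items [B → . e], [B → . e T e], [B → . id B id] — shift-reduce conflict.
I10 contains reduce items [B → e .], [B → e T e .] and shift items [B → . e], [B → . e T e], [B → . id B id] — shift-reduce conflict.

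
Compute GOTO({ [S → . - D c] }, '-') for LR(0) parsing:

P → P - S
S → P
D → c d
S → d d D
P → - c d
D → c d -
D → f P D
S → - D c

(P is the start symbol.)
{ [D → . c d -], [D → . c d], [D → . f P D], [S → - . D c] }

GOTO(I, '-') = CLOSURE({ [A → αX.β] : [A → α.Xβ] ∈ I, X = '-' })

Items with dot before '-', with the dot advanced:
  [S → . - D c] → [S → - . D c]
Closure of the advanced items:
  [S → - . D c] has the dot before D: add [D → . c d], [D → . c d -], [D → . f P D]

GOTO = { [D → . c d -], [D → . c d], [D → . f P D], [S → - . D c] }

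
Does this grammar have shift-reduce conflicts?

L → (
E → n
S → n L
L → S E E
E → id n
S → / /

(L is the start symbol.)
A shift-reduce conflict occurs when an LR(0) state has both:
  - a complete (reduce) item [A → α .] (dot at the end), and
  - a shift item [B → β . c γ] (dot before a terminal).

Augment with L' → L and build the canonical LR(0) collection (I0 = CLOSURE({[L' → . L]}), then GOTO on every symbol after a dot until no new states appear). It has 13 states:
  I0: { [L → . (], [L → . S E E], [L' → . L], [S → . / /], [S → . n L] }  — shift
  I1: { [L → ( .] }  — reduce
  I2: { [S → / . /] }  — shift
  I3: { [L' → L .] }  — accept
  I4: { [E → . id n], [E → . n], [L → S . E E] }  — shift
  I5: { [L → . (], [L → . S E E], [S → . / /], [S → . n L], [S → n . L] }  — shift
  I6: { [S → n L .] }  — reduce
  I7: { [E → . id n], [E → . n], [L → S E . E] }  — shift
  I8: { [E → id . n] }  — shift
  I9: { [E → n .] }  — reduce
  I10: { [E → id n .] }  — reduce
  I11: { [L → S E E .] }  — reduce
  I12: { [S → / / .] }  — reduce

No state contains both a complete item and a shift item.

Answer: No shift-reduce conflicts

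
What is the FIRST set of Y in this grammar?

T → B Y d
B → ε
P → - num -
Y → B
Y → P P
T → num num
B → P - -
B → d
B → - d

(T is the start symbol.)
{ '-', 'd', ε }

FIRST sets of the other non-terminals involved (by the same procedure, iterated to a fixed point):
  FIRST(B) = { '-', 'd', ε }
  FIRST(P) = { '-' }

From Y → B:
  - B is a non-terminal: add FIRST(B) \ {ε} = { '-', 'd' }
    B is nullable and nothing follows, so the whole right-hand side can vanish: ε ∈ FIRST(Y)
From Y → P P:
  - P is a non-terminal: add FIRST(P) \ {ε} = { '-' }
    P is not nullable, so stop

Collecting: FIRST(Y) = { '-', 'd', ε }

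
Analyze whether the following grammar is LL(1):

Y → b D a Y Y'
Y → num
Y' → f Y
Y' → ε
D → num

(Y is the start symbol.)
No. Predict set conflict for Y': { 'f' }

A grammar is LL(1) if for each non-terminal N with multiple productions, the predict sets of those productions are pairwise disjoint, where PREDICT(N → α) = (FIRST(α) \ {ε}) ∪ (FOLLOW(N) if α ⇒* ε).

Relevant sets:
  FOLLOW(Y') = { $, 'f' }

For Y:
  PREDICT(Y → b D a Y Y') = { 'b' }
  PREDICT(Y → num) = { 'num' }
For Y':
  PREDICT(Y' → f Y) = { 'f' }
  PREDICT(Y' → ε) = { $, 'f' }
D has a single production, so nothing to check there.

Conflict found: Predict set conflict for Y': { 'f' }
The grammar is NOT LL(1).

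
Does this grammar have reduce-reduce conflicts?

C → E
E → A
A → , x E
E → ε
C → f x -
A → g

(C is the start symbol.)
A reduce-reduce conflict occurs when an LR(0) state has two complete items [A → α .] and [B → β .] — both call for a reduction, and with no lookahead the parser cannot choose between them.

Augment with C' → C and build the canonical LR(0) collection (I0 = CLOSURE({[C' → . C]}), then GOTO on every symbol after a dot until no new states appear). It has 11 states:
  I0: { [A → . , x E], [A → . g], [C → . E], [C → . f x -], [C' → . C], [E → . A], [E → .] }  — shift, reduce
  I1: { [A → , . x E] }  — shift
  I2: { [E → A .] }  — reduce
  I3: { [C' → C .] }  — accept
  I4: { [C → E .] }  — reduce
  I5: { [C → f . x -] }  — shift
  I6: { [A → g .] }  — reduce
  I7: { [C → f x . -] }  — shift
  I8: { [C → f x - .] }  — reduce
  I9: { [A → , x . E], [A → . , x E], [A → . g], [E → . A], [E → .] }  — shift, reduce
  I10: { [A → , x E .] }  — reduce

No state contains more than one complete item.

Answer: No reduce-reduce conflicts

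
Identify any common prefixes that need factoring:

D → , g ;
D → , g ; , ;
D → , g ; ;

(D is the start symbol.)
Left-factoring is needed when two productions for the same non-terminal
share a common prefix on the right-hand side.

Productions for D:
  D → , g ;
  D → , g ; , ;
  D → , g ; ;

Found common prefix ', g ;' in productions for D

Answer: Yes, D has productions with common prefix ', g ;'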